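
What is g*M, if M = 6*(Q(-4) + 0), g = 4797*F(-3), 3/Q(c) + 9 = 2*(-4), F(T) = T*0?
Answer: 0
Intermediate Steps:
F(T) = 0
Q(c) = -3/17 (Q(c) = 3/(-9 + 2*(-4)) = 3/(-9 - 8) = 3/(-17) = 3*(-1/17) = -3/17)
g = 0 (g = 4797*0 = 0)
M = -18/17 (M = 6*(-3/17 + 0) = 6*(-3/17) = -18/17 ≈ -1.0588)
g*M = 0*(-18/17) = 0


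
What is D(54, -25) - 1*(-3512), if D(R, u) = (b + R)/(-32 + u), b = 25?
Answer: 200105/57 ≈ 3510.6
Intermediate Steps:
D(R, u) = (25 + R)/(-32 + u)
D(54, -25) - 1*(-3512) = (25 + 54)/(-32 - 25) - 1*(-3512) = 79/(-57) + 3512 = -1/57*79 + 3512 = -79/57 + 3512 = 200105/57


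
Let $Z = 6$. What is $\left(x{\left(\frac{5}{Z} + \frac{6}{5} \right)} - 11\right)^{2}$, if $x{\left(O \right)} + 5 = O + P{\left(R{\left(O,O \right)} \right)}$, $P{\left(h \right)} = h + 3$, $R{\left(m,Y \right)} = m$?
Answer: $\frac{17956}{225} \approx 79.804$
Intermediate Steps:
$P{\left(h \right)} = 3 + h$
$x{\left(O \right)} = -2 + 2 O$ ($x{\left(O \right)} = -5 + \left(O + \left(3 + O\right)\right) = -5 + \left(3 + 2 O\right) = -2 + 2 O$)
$\left(x{\left(\frac{5}{Z} + \frac{6}{5} \right)} - 11\right)^{2} = \left(\left(-2 + 2 \left(\frac{5}{6} + \frac{6}{5}\right)\right) - 11\right)^{2} = \left(\left(-2 + 2 \cdot \frac{61}{30}\right) - 11\right)^{2} = \left(\left(-2 + \frac{61}{15}\right) - 11\right)^{2} = \left(\frac{31}{15} - 11\right)^{2} = \left(- \frac{134}{15}\right)^{2} = \frac{17956}{225}$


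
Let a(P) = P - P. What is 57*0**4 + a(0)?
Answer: 0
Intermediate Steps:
a(P) = 0
57*0**4 + a(0) = 57*0**4 + 0 = 57*0 + 0 = 0 + 0 = 0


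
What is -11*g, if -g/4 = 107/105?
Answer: 4708/105 ≈ 44.838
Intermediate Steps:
g = -428/105 ≈ -4.0762
-11*g = -11*(-428/105) = 4708/105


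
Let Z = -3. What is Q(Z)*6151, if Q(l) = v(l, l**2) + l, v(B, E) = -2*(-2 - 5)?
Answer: 67661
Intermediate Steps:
v(B, E) = 14 (v(B, E) = -2*(-7) = 14)
Q(l) = 14 + l
Q(Z)*6151 = (14 - 3)*6151 = 11*6151 = 67661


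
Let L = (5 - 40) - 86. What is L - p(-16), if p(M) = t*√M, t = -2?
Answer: -121 + 8*I ≈ -121.0 + 8.0*I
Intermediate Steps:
p(M) = -2*√M
L = -121 (L = -35 - 86 = -121)
L - p(-16) = -121 - (-2)*√(-16) = -121 - (-2)*4*I = -121 - (-8)*I = -121 + 8*I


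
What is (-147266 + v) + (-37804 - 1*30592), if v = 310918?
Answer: 95256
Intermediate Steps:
(-147266 + v) + (-37804 - 1*30592) = (-147266 + 310918) + (-37804 - 1*30592) = 163652 + (-37804 - 30592) = 163652 - 68396 = 95256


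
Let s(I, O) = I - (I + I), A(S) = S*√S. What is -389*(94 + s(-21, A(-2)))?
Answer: -44735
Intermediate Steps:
A(S) = S^(3/2)
s(I, O) = -I (s(I, O) = I - 2*I = -I)
-389*(94 + s(-21, A(-2))) = -389*(94 - 1*(-21)) = -389*(94 + 21) = -389*115 = -44735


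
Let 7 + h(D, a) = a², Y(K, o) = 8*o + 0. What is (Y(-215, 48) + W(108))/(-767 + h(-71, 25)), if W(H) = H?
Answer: -492/149 ≈ -3.3020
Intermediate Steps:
Y(K, o) = 8*o
h(D, a) = -7 + a²
(Y(-215, 48) + W(108))/(-767 + h(-71, 25)) = (8*48 + 108)/(-767 + (-7 + 25²)) = (384 + 108)/(-767 + (-7 + 625)) = 492/(-767 + 618) = 492/(-149) = 492*(-1/149) = -492/149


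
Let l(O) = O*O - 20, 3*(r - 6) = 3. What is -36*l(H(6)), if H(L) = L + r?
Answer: -5364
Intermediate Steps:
r = 7 (r = 6 + (⅓)*3 = 6 + 1 = 7)
H(L) = 7 + L (H(L) = L + 7 = 7 + L)
l(O) = -20 + O² (l(O) = O² - 20 = -20 + O²)
-36*l(H(6)) = -36*(-20 + (7 + 6)²) = -36*(-20 + 13²) = -36*(-20 + 169) = -36*149 = -5364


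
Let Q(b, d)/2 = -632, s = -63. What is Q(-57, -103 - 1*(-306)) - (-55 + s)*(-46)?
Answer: -6692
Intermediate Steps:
Q(b, d) = -1264 (Q(b, d) = 2*(-632) = -1264)
Q(-57, -103 - 1*(-306)) - (-55 + s)*(-46) = -1264 - (-55 - 63)*(-46) = -1264 - (-118)*(-46) = -1264 - 1*5428 = -1264 - 5428 = -6692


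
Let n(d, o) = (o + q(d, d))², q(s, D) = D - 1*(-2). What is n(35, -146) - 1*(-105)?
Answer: 11986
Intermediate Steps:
q(s, D) = 2 + D (q(s, D) = D + 2 = 2 + D)
n(d, o) = (2 + d + o)² (n(d, o) = (o + (2 + d))² = (2 + d + o)²)
n(35, -146) - 1*(-105) = (2 + 35 - 146)² - 1*(-105) = (-109)² + 105 = 11881 + 105 = 11986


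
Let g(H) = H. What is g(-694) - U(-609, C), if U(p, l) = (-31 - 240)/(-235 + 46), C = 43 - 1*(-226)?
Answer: -131437/189 ≈ -695.43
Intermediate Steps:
C = 269 (C = 43 + 226 = 269)
U(p, l) = 271/189 (U(p, l) = -271/(-189) = -271*(-1/189) = 271/189)
g(-694) - U(-609, C) = -694 - 1*271/189 = -694 - 271/189 = -131437/189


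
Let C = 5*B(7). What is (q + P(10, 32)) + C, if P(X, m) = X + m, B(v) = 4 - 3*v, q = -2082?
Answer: -2125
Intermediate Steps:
C = -85 (C = 5*(4 - 3*7) = 5*(4 - 21) = 5*(-17) = -85)
(q + P(10, 32)) + C = (-2082 + (10 + 32)) - 85 = (-2082 + 42) - 85 = -2040 - 85 = -2125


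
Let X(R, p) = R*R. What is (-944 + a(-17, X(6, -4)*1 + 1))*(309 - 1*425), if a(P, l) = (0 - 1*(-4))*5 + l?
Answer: 102892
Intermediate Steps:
X(R, p) = R²
a(P, l) = 20 + l (a(P, l) = (0 + 4)*5 + l = 4*5 + l = 20 + l)
(-944 + a(-17, X(6, -4)*1 + 1))*(309 - 1*425) = (-944 + (20 + (6²*1 + 1)))*(309 - 1*425) = (-944 + (20 + (36*1 + 1)))*(309 - 425) = (-944 + (20 + (36 + 1)))*(-116) = (-944 + (20 + 37))*(-116) = (-944 + 57)*(-116) = -887*(-116) = 102892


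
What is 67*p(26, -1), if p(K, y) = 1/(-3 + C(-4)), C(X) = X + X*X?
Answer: 67/9 ≈ 7.4444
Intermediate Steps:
C(X) = X + X²
p(K, y) = ⅑ (p(K, y) = 1/(-3 - 4*(1 - 4)) = 1/(-3 - 4*(-3)) = 1/(-3 + 12) = 1/9 = ⅑)
67*p(26, -1) = 67*(⅑) = 67/9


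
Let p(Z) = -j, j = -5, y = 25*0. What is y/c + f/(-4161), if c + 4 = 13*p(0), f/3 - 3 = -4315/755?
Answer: 410/209437 ≈ 0.0019576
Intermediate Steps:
y = 0
p(Z) = 5 (p(Z) = -1*(-5) = 5)
f = -1230/151 (f = 9 + 3*(-4315/755) = 9 + 3*(-4315*1/755) = 9 + 3*(-863/151) = 9 - 2589/151 = -1230/151 ≈ -8.1457)
c = 61 (c = -4 + 13*5 = -4 + 65 = 61)
y/c + f/(-4161) = 0/61 - 1230/151/(-4161) = 0*(1/61) - 1230/151*(-1/4161) = 0 + 410/209437 = 410/209437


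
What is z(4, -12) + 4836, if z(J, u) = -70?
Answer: 4766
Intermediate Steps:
z(4, -12) + 4836 = -70 + 4836 = 4766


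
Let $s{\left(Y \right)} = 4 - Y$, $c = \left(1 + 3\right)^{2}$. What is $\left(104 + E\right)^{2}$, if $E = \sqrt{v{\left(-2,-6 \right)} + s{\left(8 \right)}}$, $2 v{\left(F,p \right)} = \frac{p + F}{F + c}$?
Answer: $\frac{\left(728 + i \sqrt{210}\right)^{2}}{49} \approx 10812.0 + 430.6 i$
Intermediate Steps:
$c = 16$ ($c = 4^{2} = 16$)
$v{\left(F,p \right)} = \frac{F + p}{2 \left(16 + F\right)}$ ($v{\left(F,p \right)} = \frac{\left(p + F\right) \frac{1}{F + 16}}{2} = \frac{\left(F + p\right) \frac{1}{16 + F}}{2} = \frac{\frac{1}{16 + F} \left(F + p\right)}{2} = \frac{F + p}{2 \left(16 + F\right)}$)
$E = \frac{i \sqrt{210}}{7}$ ($E = \sqrt{\frac{-2 - 6}{2 \left(16 - 2\right)} + \left(4 - 8\right)} = \sqrt{\frac{1}{2} \cdot \frac{1}{14} \left(-8\right) + \left(4 - 8\right)} = \sqrt{\frac{1}{2} \cdot \frac{1}{14} \left(-8\right) - 4} = \sqrt{- \frac{2}{7} - 4} = \sqrt{- \frac{30}{7}} = \frac{i \sqrt{210}}{7} \approx 2.0702 i$)
$\left(104 + E\right)^{2} = \left(104 + \frac{i \sqrt{210}}{7}\right)^{2}$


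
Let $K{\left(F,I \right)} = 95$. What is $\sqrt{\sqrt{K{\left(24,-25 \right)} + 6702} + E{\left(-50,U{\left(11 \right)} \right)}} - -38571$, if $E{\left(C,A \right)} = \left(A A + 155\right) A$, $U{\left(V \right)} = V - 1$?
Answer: $38571 + \sqrt{2550 + \sqrt{6797}} \approx 38622.0$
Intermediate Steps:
$U{\left(V \right)} = -1 + V$
$E{\left(C,A \right)} = A \left(155 + A^{2}\right)$ ($E{\left(C,A \right)} = \left(A^{2} + 155\right) A = \left(155 + A^{2}\right) A = A \left(155 + A^{2}\right)$)
$\sqrt{\sqrt{K{\left(24,-25 \right)} + 6702} + E{\left(-50,U{\left(11 \right)} \right)}} - -38571 = \sqrt{\sqrt{95 + 6702} + \left(-1 + 11\right) \left(155 + \left(-1 + 11\right)^{2}\right)} - -38571 = \sqrt{\sqrt{6797} + 10 \left(155 + 10^{2}\right)} + 38571 = \sqrt{\sqrt{6797} + 10 \left(155 + 100\right)} + 38571 = \sqrt{\sqrt{6797} + 10 \cdot 255} + 38571 = \sqrt{\sqrt{6797} + 2550} + 38571 = \sqrt{2550 + \sqrt{6797}} + 38571 = 38571 + \sqrt{2550 + \sqrt{6797}}$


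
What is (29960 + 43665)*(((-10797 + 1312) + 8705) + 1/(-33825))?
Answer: -77699410445/1353 ≈ -5.7428e+7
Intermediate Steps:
(29960 + 43665)*(((-10797 + 1312) + 8705) + 1/(-33825)) = 73625*((-9485 + 8705) - 1/33825) = 73625*(-780 - 1/33825) = 73625*(-26383501/33825) = -77699410445/1353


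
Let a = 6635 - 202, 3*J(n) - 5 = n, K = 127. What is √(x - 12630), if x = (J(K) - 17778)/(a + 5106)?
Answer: 2*I*√420467613214/11539 ≈ 112.39*I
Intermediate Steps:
J(n) = 5/3 + n/3
a = 6433
x = -17734/11539 (x = ((5/3 + (⅓)*127) - 17778)/(6433 + 5106) = ((5/3 + 127/3) - 17778)/11539 = (44 - 17778)*(1/11539) = -17734*1/11539 = -17734/11539 ≈ -1.5369)
√(x - 12630) = √(-17734/11539 - 12630) = √(-145755304/11539) = 2*I*√420467613214/11539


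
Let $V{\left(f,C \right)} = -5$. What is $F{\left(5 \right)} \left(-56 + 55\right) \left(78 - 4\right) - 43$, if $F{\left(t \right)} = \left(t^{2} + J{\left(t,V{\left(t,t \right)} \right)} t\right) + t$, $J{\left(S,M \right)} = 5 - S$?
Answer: $-2263$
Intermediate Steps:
$F{\left(t \right)} = t + t^{2} + t \left(5 - t\right)$ ($F{\left(t \right)} = \left(t^{2} + \left(5 - t\right) t\right) + t = \left(t^{2} + t \left(5 - t\right)\right) + t = t + t^{2} + t \left(5 - t\right)$)
$F{\left(5 \right)} \left(-56 + 55\right) \left(78 - 4\right) - 43 = 6 \cdot 5 \left(-56 + 55\right) \left(78 - 4\right) - 43 = 30 \left(\left(-1\right) 74\right) - 43 = 30 \left(-74\right) - 43 = -2220 - 43 = -2263$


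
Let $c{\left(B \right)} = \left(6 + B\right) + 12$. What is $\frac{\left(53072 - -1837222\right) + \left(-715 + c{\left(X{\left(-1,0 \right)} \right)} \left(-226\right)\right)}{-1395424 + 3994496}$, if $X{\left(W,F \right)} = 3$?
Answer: $\frac{1884833}{2599072} \approx 0.72519$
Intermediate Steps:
$c{\left(B \right)} = 18 + B$
$\frac{\left(53072 - -1837222\right) + \left(-715 + c{\left(X{\left(-1,0 \right)} \right)} \left(-226\right)\right)}{-1395424 + 3994496} = \frac{\left(53072 - -1837222\right) + \left(-715 + \left(18 + 3\right) \left(-226\right)\right)}{-1395424 + 3994496} = \frac{\left(53072 + 1837222\right) + \left(-715 + 21 \left(-226\right)\right)}{2599072} = \left(1890294 - 5461\right) \frac{1}{2599072} = 1884833 \cdot \frac{1}{2599072} = \frac{1884833}{2599072}$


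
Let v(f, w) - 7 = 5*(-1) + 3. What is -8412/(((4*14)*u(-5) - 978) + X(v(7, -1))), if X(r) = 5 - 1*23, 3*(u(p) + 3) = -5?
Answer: 6309/943 ≈ 6.6904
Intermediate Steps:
u(p) = -14/3 (u(p) = -3 + (1/3)*(-5) = -3 - 5/3 = -14/3)
v(f, w) = 5 (v(f, w) = 7 + (5*(-1) + 3) = 7 + (-5 + 3) = 7 - 2 = 5)
X(r) = -18 (X(r) = 5 - 23 = -18)
-8412/(((4*14)*u(-5) - 978) + X(v(7, -1))) = -8412/(((4*14)*(-14/3) - 978) - 18) = -8412/((56*(-14/3) - 978) - 18) = -8412/((-784/3 - 978) - 18) = -8412/(-3718/3 - 18) = -8412/(-3772/3) = -8412*(-3/3772) = 6309/943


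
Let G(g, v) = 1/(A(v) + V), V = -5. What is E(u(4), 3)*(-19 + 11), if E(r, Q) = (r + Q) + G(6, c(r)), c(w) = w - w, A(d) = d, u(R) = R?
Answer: -272/5 ≈ -54.400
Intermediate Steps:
c(w) = 0
G(g, v) = 1/(-5 + v) (G(g, v) = 1/(v - 5) = 1/(-5 + v))
E(r, Q) = -⅕ + Q + r (E(r, Q) = (r + Q) + 1/(-5 + 0) = (Q + r) + 1/(-5) = (Q + r) - ⅕ = -⅕ + Q + r)
E(u(4), 3)*(-19 + 11) = (-⅕ + 3 + 4)*(-19 + 11) = (34/5)*(-8) = -272/5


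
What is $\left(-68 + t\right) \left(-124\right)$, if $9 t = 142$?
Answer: $\frac{58280}{9} \approx 6475.6$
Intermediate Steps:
$t = \frac{142}{9}$ ($t = \frac{1}{9} \cdot 142 = \frac{142}{9} \approx 15.778$)
$\left(-68 + t\right) \left(-124\right) = \left(-68 + \frac{142}{9}\right) \left(-124\right) = \left(- \frac{470}{9}\right) \left(-124\right) = \frac{58280}{9}$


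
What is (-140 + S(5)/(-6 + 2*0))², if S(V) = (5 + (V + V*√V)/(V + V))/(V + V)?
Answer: (16811 + √5)²/14400 ≈ 19631.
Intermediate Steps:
S(V) = (5 + (V + V^(3/2))/(2*V))/(2*V) (S(V) = (5 + (V + V^(3/2))/((2*V)))/((2*V)) = (5 + (V + V^(3/2))*(1/(2*V)))*(1/(2*V)) = (5 + (V + V^(3/2))/(2*V))*(1/(2*V)) = (5 + (V + V^(3/2))/(2*V))/(2*V))
(-140 + S(5)/(-6 + 2*0))² = (-140 + (1/(4*√5) + (11/4)/5)/(-6 + 2*0))² = (-140 + ((√5/5)/4 + (11/4)*(⅕))/(-6 + 0))² = (-140 + (√5/20 + 11/20)/(-6))² = (-140 + (11/20 + √5/20)*(-⅙))² = (-140 + (-11/120 - √5/120))² = (-16811/120 - √5/120)²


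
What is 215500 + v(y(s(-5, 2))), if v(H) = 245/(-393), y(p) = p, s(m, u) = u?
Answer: 84691255/393 ≈ 2.1550e+5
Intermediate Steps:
v(H) = -245/393 (v(H) = 245*(-1/393) = -245/393)
215500 + v(y(s(-5, 2))) = 215500 - 245/393 = 84691255/393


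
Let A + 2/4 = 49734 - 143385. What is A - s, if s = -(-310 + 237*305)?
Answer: -43353/2 ≈ -21677.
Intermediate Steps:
A = -187303/2 (A = -½ + (49734 - 143385) = -½ - 93651 = -187303/2 ≈ -93652.)
s = -71975 (s = -(-310 + 72285) = -1*71975 = -71975)
A - s = -187303/2 - 1*(-71975) = -187303/2 + 71975 = -43353/2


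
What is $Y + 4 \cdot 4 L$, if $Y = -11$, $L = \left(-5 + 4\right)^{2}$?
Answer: $5$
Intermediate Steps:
$L = 1$ ($L = \left(-1\right)^{2} = 1$)
$Y + 4 \cdot 4 L = -11 + 4 \cdot 4 \cdot 1 = -11 + 16 \cdot 1 = -11 + 16 = 5$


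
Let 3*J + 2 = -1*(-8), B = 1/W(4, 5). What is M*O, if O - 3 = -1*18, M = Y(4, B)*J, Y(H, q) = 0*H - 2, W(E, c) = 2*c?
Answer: 60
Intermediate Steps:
B = ⅒ (B = 1/(2*5) = 1/10 = ⅒ ≈ 0.10000)
Y(H, q) = -2 (Y(H, q) = 0 - 2 = -2)
J = 2 (J = -⅔ + (-1*(-8))/3 = -⅔ + (⅓)*8 = -⅔ + 8/3 = 2)
M = -4 (M = -2*2 = -4)
O = -15 (O = 3 - 1*18 = 3 - 18 = -15)
M*O = -4*(-15) = 60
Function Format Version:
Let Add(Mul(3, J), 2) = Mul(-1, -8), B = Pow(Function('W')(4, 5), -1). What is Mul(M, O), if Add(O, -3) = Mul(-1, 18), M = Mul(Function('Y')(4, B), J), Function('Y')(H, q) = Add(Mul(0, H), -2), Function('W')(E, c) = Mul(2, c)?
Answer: 60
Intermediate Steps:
B = Rational(1, 10) (B = Pow(Mul(2, 5), -1) = Pow(10, -1) = Rational(1, 10) ≈ 0.10000)
Function('Y')(H, q) = -2 (Function('Y')(H, q) = Add(0, -2) = -2)
J = 2 (J = Add(Rational(-2, 3), Mul(Rational(1, 3), Mul(-1, -8))) = Add(Rational(-2, 3), Mul(Rational(1, 3), 8)) = Add(Rational(-2, 3), Rational(8, 3)) = 2)
M = -4 (M = Mul(-2, 2) = -4)
O = -15 (O = Add(3, Mul(-1, 18)) = Add(3, -18) = -15)
Mul(M, O) = Mul(-4, -15) = 60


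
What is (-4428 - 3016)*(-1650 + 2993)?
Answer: -9997292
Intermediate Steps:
(-4428 - 3016)*(-1650 + 2993) = -7444*1343 = -9997292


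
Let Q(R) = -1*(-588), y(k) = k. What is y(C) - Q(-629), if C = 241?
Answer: -347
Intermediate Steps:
Q(R) = 588
y(C) - Q(-629) = 241 - 1*588 = 241 - 588 = -347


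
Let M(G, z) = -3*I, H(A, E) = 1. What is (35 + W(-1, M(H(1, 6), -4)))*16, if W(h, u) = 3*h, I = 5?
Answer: 512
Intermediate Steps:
M(G, z) = -15 (M(G, z) = -3*5 = -15)
(35 + W(-1, M(H(1, 6), -4)))*16 = (35 + 3*(-1))*16 = (35 - 3)*16 = 32*16 = 512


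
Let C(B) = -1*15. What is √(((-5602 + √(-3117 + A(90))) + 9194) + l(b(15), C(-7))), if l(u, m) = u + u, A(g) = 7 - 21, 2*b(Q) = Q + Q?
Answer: √(3622 + I*√3131) ≈ 60.185 + 0.4649*I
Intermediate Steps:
b(Q) = Q (b(Q) = (Q + Q)/2 = (2*Q)/2 = Q)
A(g) = -14
C(B) = -15
l(u, m) = 2*u
√(((-5602 + √(-3117 + A(90))) + 9194) + l(b(15), C(-7))) = √(((-5602 + √(-3117 - 14)) + 9194) + 2*15) = √(((-5602 + √(-3131)) + 9194) + 30) = √(((-5602 + I*√3131) + 9194) + 30) = √((3592 + I*√3131) + 30) = √(3622 + I*√3131)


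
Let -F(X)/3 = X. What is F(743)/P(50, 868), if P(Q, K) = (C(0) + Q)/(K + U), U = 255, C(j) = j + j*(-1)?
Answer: -2503167/50 ≈ -50063.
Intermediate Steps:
C(j) = 0 (C(j) = j - j = 0)
F(X) = -3*X
P(Q, K) = Q/(255 + K) (P(Q, K) = (0 + Q)/(K + 255) = Q/(255 + K))
F(743)/P(50, 868) = (-3*743)/((50/(255 + 868))) = -2229/(50/1123) = -2229/(50*(1/1123)) = -2229/50/1123 = -2229*1123/50 = -2503167/50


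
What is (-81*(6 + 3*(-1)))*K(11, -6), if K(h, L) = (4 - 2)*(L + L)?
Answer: 5832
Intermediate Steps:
K(h, L) = 4*L (K(h, L) = 2*(2*L) = 4*L)
(-81*(6 + 3*(-1)))*K(11, -6) = (-81*(6 + 3*(-1)))*(4*(-6)) = -81*(6 - 3)*(-24) = -81*3*(-24) = -243*(-24) = 5832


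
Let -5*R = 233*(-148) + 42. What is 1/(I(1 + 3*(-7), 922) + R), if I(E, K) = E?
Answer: 5/34342 ≈ 0.00014559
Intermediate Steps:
R = 34442/5 (R = -(233*(-148) + 42)/5 = -(-34484 + 42)/5 = -⅕*(-34442) = 34442/5 ≈ 6888.4)
1/(I(1 + 3*(-7), 922) + R) = 1/((1 + 3*(-7)) + 34442/5) = 1/((1 - 21) + 34442/5) = 1/(-20 + 34442/5) = 1/(34342/5) = 5/34342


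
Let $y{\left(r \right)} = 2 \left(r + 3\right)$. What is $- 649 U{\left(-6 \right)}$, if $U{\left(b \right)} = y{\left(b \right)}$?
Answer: $3894$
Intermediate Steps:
$y{\left(r \right)} = 6 + 2 r$ ($y{\left(r \right)} = 2 \left(3 + r\right) = 6 + 2 r$)
$U{\left(b \right)} = 6 + 2 b$
$- 649 U{\left(-6 \right)} = - 649 \left(6 + 2 \left(-6\right)\right) = - 649 \left(6 - 12\right) = \left(-649\right) \left(-6\right) = 3894$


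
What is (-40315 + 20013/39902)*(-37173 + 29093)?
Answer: 6498861632680/19951 ≈ 3.2574e+8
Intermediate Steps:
(-40315 + 20013/39902)*(-37173 + 29093) = (-40315 + 20013*(1/39902))*(-8080) = (-40315 + 20013/39902)*(-8080) = -1608629117/39902*(-8080) = 6498861632680/19951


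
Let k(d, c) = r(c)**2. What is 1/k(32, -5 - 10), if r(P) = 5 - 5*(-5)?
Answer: 1/900 ≈ 0.0011111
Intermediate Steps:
r(P) = 30 (r(P) = 5 + 25 = 30)
k(d, c) = 900 (k(d, c) = 30**2 = 900)
1/k(32, -5 - 10) = 1/900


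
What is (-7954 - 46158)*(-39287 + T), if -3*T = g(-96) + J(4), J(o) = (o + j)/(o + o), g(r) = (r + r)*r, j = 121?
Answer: 7375932316/3 ≈ 2.4586e+9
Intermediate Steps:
g(r) = 2*r² (g(r) = (2*r)*r = 2*r²)
J(o) = (121 + o)/(2*o) (J(o) = (o + 121)/(o + o) = (121 + o)/((2*o)) = (121 + o)*(1/(2*o)) = (121 + o)/(2*o))
T = -147581/24 (T = -(2*(-96)² + (½)*(121 + 4)/4)/3 = -(2*9216 + (½)*(¼)*125)/3 = -(18432 + 125/8)/3 = -⅓*147581/8 = -147581/24 ≈ -6149.2)
(-7954 - 46158)*(-39287 + T) = (-7954 - 46158)*(-39287 - 147581/24) = -54112*(-1090469/24) = 7375932316/3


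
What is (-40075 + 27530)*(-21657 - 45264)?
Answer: 839523945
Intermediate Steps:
(-40075 + 27530)*(-21657 - 45264) = -12545*(-66921) = 839523945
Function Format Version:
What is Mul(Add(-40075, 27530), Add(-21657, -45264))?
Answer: 839523945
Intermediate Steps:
Mul(Add(-40075, 27530), Add(-21657, -45264)) = Mul(-12545, -66921) = 839523945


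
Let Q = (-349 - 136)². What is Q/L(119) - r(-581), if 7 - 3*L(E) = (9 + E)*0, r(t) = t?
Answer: 709742/7 ≈ 1.0139e+5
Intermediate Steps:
Q = 235225 (Q = (-485)² = 235225)
L(E) = 7/3 (L(E) = 7/3 - (9 + E)*0/3 = 7/3 - ⅓*0 = 7/3 + 0 = 7/3)
Q/L(119) - r(-581) = 235225/(7/3) - 1*(-581) = 235225*(3/7) + 581 = 705675/7 + 581 = 709742/7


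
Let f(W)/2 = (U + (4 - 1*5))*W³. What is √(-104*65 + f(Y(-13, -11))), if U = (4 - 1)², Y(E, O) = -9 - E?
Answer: 2*I*√1434 ≈ 75.736*I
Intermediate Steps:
U = 9 (U = 3² = 9)
f(W) = 16*W³ (f(W) = 2*((9 + (4 - 1*5))*W³) = 2*((9 + (4 - 5))*W³) = 2*((9 - 1)*W³) = 2*(8*W³) = 16*W³)
√(-104*65 + f(Y(-13, -11))) = √(-104*65 + 16*(-9 - 1*(-13))³) = √(-6760 + 16*(-9 + 13)³) = √(-6760 + 16*4³) = √(-6760 + 16*64) = √(-6760 + 1024) = √(-5736) = 2*I*√1434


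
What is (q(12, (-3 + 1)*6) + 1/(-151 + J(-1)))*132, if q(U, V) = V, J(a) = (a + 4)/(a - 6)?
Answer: -419991/265 ≈ -1584.9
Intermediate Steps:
J(a) = (4 + a)/(-6 + a)
(q(12, (-3 + 1)*6) + 1/(-151 + J(-1)))*132 = ((-3 + 1)*6 + 1/(-151 + (4 - 1)/(-6 - 1)))*132 = (-2*6 + 1/(-151 + 3/(-7)))*132 = (-12 + 1/(-151 - 1/7*3))*132 = (-12 + 1/(-151 - 3/7))*132 = (-12 + 1/(-1060/7))*132 = (-12 - 7/1060)*132 = -12727/1060*132 = -419991/265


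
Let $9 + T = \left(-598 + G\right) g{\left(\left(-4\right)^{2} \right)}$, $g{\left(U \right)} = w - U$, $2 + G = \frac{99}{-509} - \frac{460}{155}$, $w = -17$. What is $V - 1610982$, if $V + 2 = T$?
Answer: $- \frac{25105787746}{15779} \approx -1.5911 \cdot 10^{6}$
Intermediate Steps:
$G = - \frac{81455}{15779}$ ($G = -2 + \left(\frac{99}{-509} - \frac{460}{155}\right) = -2 + \left(99 \left(- \frac{1}{509}\right) - \frac{92}{31}\right) = -2 - \frac{49897}{15779} = - \frac{81455}{15779} \approx -5.1622$)
$g{\left(U \right)} = -17 - U$
$T = \frac{313928790}{15779}$ ($T = -9 + \left(-598 - \frac{81455}{15779}\right) \left(-17 - \left(-4\right)^{2}\right) = -9 - \frac{9517297 \left(-17 - 16\right)}{15779} = -9 - - \frac{314070801}{15779} = -9 + \frac{314070801}{15779} = \frac{313928790}{15779} \approx 19895.0$)
$V = \frac{313897232}{15779}$ ($V = -2 + \frac{313928790}{15779} = \frac{313897232}{15779} \approx 19893.0$)
$V - 1610982 = \frac{313897232}{15779} - 1610982 = - \frac{25105787746}{15779}$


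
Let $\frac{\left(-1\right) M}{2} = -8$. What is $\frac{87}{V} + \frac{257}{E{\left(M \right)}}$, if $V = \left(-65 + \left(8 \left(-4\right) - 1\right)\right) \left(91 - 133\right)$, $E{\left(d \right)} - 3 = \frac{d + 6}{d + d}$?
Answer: $\frac{5643375}{80948} \approx 69.716$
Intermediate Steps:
$M = 16$ ($M = \left(-2\right) \left(-8\right) = 16$)
$E{\left(d \right)} = 3 + \frac{6 + d}{2 d}$ ($E{\left(d \right)} = 3 + \frac{d + 6}{d + d} = 3 + \frac{6 + d}{2 d}$)
$V = 4116$ ($V = \left(-65 - 33\right) \left(-42\right) = \left(-98\right) \left(-42\right) = 4116$)
$\frac{87}{V} + \frac{257}{E{\left(M \right)}} = \frac{87}{4116} + \frac{257}{\frac{7}{2} + \frac{3}{16}} = 87 \cdot \frac{1}{4116} + \frac{257}{\frac{7}{2} + 3 \cdot \frac{1}{16}} = \frac{29}{1372} + \frac{257}{\frac{7}{2} + \frac{3}{16}} = \frac{29}{1372} + \frac{257}{\frac{59}{16}} = \frac{29}{1372} + 257 \cdot \frac{16}{59} = \frac{29}{1372} + \frac{4112}{59} = \frac{5643375}{80948}$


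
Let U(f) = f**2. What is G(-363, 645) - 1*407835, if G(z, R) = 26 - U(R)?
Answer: -823834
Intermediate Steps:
G(z, R) = 26 - R**2
G(-363, 645) - 1*407835 = (26 - 1*645**2) - 1*407835 = (26 - 1*416025) - 407835 = (26 - 416025) - 407835 = -415999 - 407835 = -823834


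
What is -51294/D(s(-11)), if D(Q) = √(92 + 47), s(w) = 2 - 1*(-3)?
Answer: -51294*√139/139 ≈ -4350.7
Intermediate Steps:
s(w) = 5 (s(w) = 2 + 3 = 5)
D(Q) = √139
-51294/D(s(-11)) = -51294*√139/139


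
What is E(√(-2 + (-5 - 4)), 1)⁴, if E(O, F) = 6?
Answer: 1296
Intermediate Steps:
E(√(-2 + (-5 - 4)), 1)⁴ = 6⁴ = 1296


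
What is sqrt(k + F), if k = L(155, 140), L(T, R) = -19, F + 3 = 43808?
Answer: sqrt(43786) ≈ 209.25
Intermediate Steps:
F = 43805 (F = -3 + 43808 = 43805)
k = -19
sqrt(k + F) = sqrt(-19 + 43805) = sqrt(43786)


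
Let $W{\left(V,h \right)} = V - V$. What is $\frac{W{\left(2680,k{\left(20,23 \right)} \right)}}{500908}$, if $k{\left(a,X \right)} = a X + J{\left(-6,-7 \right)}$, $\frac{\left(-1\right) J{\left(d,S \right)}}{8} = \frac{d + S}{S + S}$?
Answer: $0$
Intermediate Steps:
$J{\left(d,S \right)} = - \frac{4 \left(S + d\right)}{S}$ ($J{\left(d,S \right)} = - 8 \frac{d + S}{S + S} = - 8 \frac{S + d}{2 S} = - \frac{4 \left(S + d\right)}{S}$)
$k{\left(a,X \right)} = - \frac{52}{7} + X a$ ($k{\left(a,X \right)} = a X - \left(4 - \frac{24}{-7}\right) = X a - \left(4 - - \frac{24}{7}\right) = X a - \frac{52}{7} = - \frac{52}{7} + X a$)
$W{\left(V,h \right)} = 0$
$\frac{W{\left(2680,k{\left(20,23 \right)} \right)}}{500908} = \frac{0}{500908} = 0 \cdot \frac{1}{500908} = 0$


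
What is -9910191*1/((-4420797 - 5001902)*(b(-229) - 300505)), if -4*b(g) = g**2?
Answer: -39640764/11820408410239 ≈ -3.3536e-6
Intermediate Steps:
b(g) = -g**2/4
-9910191*1/((-4420797 - 5001902)*(b(-229) - 300505)) = -9910191*1/((-4420797 - 5001902)*(-1/4*(-229)**2 - 300505)) = -9910191*(-1/(9422699*(-1/4*52441 - 300505))) = -9910191*(-1/(9422699*(-52441/4 - 300505))) = -9910191/((-1254461/4*(-9422699))) = -9910191/11820408410239/4 = -9910191*4/11820408410239 = -39640764/11820408410239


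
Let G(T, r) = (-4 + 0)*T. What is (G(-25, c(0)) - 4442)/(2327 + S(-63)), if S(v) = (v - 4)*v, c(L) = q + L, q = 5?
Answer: -2171/3274 ≈ -0.66310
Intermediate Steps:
c(L) = 5 + L
S(v) = v*(-4 + v) (S(v) = (-4 + v)*v = v*(-4 + v))
G(T, r) = -4*T
(G(-25, c(0)) - 4442)/(2327 + S(-63)) = (-4*(-25) - 4442)/(2327 - 63*(-4 - 63)) = (100 - 4442)/(2327 - 63*(-67)) = -4342/(2327 + 4221) = -4342/6548 = -4342*1/6548 = -2171/3274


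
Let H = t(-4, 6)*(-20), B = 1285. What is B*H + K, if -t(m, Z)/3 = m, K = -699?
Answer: -309099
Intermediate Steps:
t(m, Z) = -3*m
H = -240 (H = -3*(-4)*(-20) = 12*(-20) = -240)
B*H + K = 1285*(-240) - 699 = -308400 - 699 = -309099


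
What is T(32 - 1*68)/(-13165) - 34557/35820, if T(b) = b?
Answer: -30243559/31438020 ≈ -0.96201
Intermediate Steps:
T(32 - 1*68)/(-13165) - 34557/35820 = (32 - 1*68)/(-13165) - 34557/35820 = (32 - 68)*(-1/13165) - 34557*1/35820 = -36*(-1/13165) - 11519/11940 = 36/13165 - 11519/11940 = -30243559/31438020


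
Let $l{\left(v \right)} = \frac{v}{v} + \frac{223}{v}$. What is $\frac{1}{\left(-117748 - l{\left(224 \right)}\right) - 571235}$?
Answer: $- \frac{224}{154332639} \approx -1.4514 \cdot 10^{-6}$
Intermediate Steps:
$l{\left(v \right)} = 1 + \frac{223}{v}$
$\frac{1}{\left(-117748 - l{\left(224 \right)}\right) - 571235} = \frac{1}{\left(-117748 - \frac{223 + 224}{224}\right) - 571235} = \frac{1}{\left(-117748 - \frac{1}{224} \cdot 447\right) - 571235} = \frac{1}{\left(-117748 - \frac{447}{224}\right) - 571235} = \frac{1}{- \frac{26375999}{224} - 571235} = \frac{1}{- \frac{154332639}{224}} = - \frac{224}{154332639}$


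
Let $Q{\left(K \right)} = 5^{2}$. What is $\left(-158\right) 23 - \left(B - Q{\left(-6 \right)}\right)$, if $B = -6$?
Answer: $-3603$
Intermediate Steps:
$Q{\left(K \right)} = 25$
$\left(-158\right) 23 - \left(B - Q{\left(-6 \right)}\right) = \left(-158\right) 23 + \left(25 - -6\right) = -3634 + \left(25 + 6\right) = -3634 + 31 = -3603$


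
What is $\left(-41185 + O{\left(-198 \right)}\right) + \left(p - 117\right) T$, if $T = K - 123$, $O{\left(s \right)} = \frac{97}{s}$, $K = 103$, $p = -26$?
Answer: $- \frac{7588447}{198} \approx -38326.0$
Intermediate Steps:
$T = -20$ ($T = 103 - 123 = -20$)
$\left(-41185 + O{\left(-198 \right)}\right) + \left(p - 117\right) T = \left(-41185 + \frac{97}{-198}\right) + \left(-26 - 117\right) \left(-20\right) = \left(-41185 + 97 \left(- \frac{1}{198}\right)\right) - -2860 = \left(-41185 - \frac{97}{198}\right) + 2860 = - \frac{8154727}{198} + 2860 = - \frac{7588447}{198}$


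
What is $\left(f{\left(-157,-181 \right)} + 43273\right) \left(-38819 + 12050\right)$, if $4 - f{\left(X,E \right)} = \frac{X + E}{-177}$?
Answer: $- \frac{68347422793}{59} \approx -1.1584 \cdot 10^{9}$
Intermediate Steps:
$f{\left(X,E \right)} = 4 + \frac{E}{177} + \frac{X}{177}$ ($f{\left(X,E \right)} = 4 - \frac{X + E}{-177} = 4 - \left(E + X\right) \left(- \frac{1}{177}\right) = 4 - \left(- \frac{E}{177} - \frac{X}{177}\right) = 4 + \left(\frac{E}{177} + \frac{X}{177}\right) = 4 + \frac{E}{177} + \frac{X}{177}$)
$\left(f{\left(-157,-181 \right)} + 43273\right) \left(-38819 + 12050\right) = \left(\left(4 + \frac{1}{177} \left(-181\right) + \frac{1}{177} \left(-157\right)\right) + 43273\right) \left(-38819 + 12050\right) = \left(\left(4 - \frac{181}{177} - \frac{157}{177}\right) + 43273\right) \left(-26769\right) = \left(\frac{370}{177} + 43273\right) \left(-26769\right) = \frac{7659691}{177} \left(-26769\right) = - \frac{68347422793}{59}$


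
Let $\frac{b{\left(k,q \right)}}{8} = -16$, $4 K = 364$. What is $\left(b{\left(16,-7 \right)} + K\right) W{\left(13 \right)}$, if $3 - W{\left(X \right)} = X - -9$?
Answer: $703$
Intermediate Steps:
$K = 91$ ($K = \frac{1}{4} \cdot 364 = 91$)
$b{\left(k,q \right)} = -128$ ($b{\left(k,q \right)} = 8 \left(-16\right) = -128$)
$W{\left(X \right)} = -6 - X$ ($W{\left(X \right)} = 3 - \left(X - -9\right) = 3 - \left(X + 9\right) = 3 - \left(9 + X\right) = -6 - X$)
$\left(b{\left(16,-7 \right)} + K\right) W{\left(13 \right)} = \left(-128 + 91\right) \left(-6 - 13\right) = - 37 \left(-6 - 13\right) = \left(-37\right) \left(-19\right) = 703$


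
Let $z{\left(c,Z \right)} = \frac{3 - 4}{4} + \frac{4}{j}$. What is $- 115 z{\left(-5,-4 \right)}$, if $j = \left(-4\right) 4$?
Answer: $\frac{115}{2} \approx 57.5$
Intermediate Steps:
$j = -16$
$z{\left(c,Z \right)} = - \frac{1}{2}$ ($z{\left(c,Z \right)} = \frac{3 - 4}{4} + \frac{4}{-16} = \left(-1\right) \frac{1}{4} + 4 \left(- \frac{1}{16}\right) = - \frac{1}{4} - \frac{1}{4} = - \frac{1}{2}$)
$- 115 z{\left(-5,-4 \right)} = \left(-115\right) \left(- \frac{1}{2}\right) = \frac{115}{2}$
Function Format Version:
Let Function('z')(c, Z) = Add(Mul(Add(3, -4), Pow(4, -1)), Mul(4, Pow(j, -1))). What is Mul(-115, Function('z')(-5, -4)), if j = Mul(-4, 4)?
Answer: Rational(115, 2) ≈ 57.500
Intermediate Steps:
j = -16
Function('z')(c, Z) = Rational(-1, 2) (Function('z')(c, Z) = Add(Mul(Add(3, -4), Pow(4, -1)), Mul(4, Pow(-16, -1))) = Add(Mul(-1, Rational(1, 4)), Mul(4, Rational(-1, 16))) = Add(Rational(-1, 4), Rational(-1, 4)) = Rational(-1, 2))
Mul(-115, Function('z')(-5, -4)) = Mul(-115, Rational(-1, 2)) = Rational(115, 2)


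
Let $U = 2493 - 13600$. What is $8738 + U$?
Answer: $-2369$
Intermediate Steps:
$U = -11107$ ($U = 2493 - 13600 = -11107$)
$8738 + U = 8738 - 11107 = -2369$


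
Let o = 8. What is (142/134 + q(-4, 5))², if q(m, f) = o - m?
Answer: 765625/4489 ≈ 170.56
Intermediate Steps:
q(m, f) = 8 - m
(142/134 + q(-4, 5))² = (142/134 + (8 - 1*(-4)))² = (142*(1/134) + (8 + 4))² = (71/67 + 12)² = (875/67)² = 765625/4489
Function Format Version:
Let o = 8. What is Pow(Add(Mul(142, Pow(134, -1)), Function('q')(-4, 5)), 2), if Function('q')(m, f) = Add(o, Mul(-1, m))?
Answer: Rational(765625, 4489) ≈ 170.56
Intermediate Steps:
Function('q')(m, f) = Add(8, Mul(-1, m))
Pow(Add(Mul(142, Pow(134, -1)), Function('q')(-4, 5)), 2) = Pow(Add(Mul(142, Pow(134, -1)), Add(8, Mul(-1, -4))), 2) = Pow(Add(Mul(142, Rational(1, 134)), Add(8, 4)), 2) = Pow(Add(Rational(71, 67), 12), 2) = Pow(Rational(875, 67), 2) = Rational(765625, 4489)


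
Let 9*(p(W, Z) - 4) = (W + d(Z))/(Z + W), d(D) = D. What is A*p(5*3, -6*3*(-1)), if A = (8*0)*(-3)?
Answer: 0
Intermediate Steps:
A = 0 (A = 0*(-3) = 0)
p(W, Z) = 37/9 (p(W, Z) = 4 + ((W + Z)/(Z + W))/9 = 4 + ((W + Z)/(W + Z))/9 = 4 + (1/9)*1 = 4 + 1/9 = 37/9)
A*p(5*3, -6*3*(-1)) = 0*(37/9) = 0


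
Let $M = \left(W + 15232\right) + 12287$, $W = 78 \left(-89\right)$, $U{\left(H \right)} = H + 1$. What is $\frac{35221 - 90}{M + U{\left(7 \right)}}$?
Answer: $\frac{35131}{20585} \approx 1.7066$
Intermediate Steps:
$U{\left(H \right)} = 1 + H$
$W = -6942$
$M = 20577$ ($M = \left(-6942 + 15232\right) + 12287 = 8290 + 12287 = 20577$)
$\frac{35221 - 90}{M + U{\left(7 \right)}} = \frac{35221 - 90}{20577 + \left(1 + 7\right)} = \frac{35131}{20577 + 8} = \frac{35131}{20585}$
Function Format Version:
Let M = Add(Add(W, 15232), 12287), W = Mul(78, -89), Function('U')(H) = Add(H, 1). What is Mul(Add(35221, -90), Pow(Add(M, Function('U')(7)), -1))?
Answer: Rational(35131, 20585) ≈ 1.7066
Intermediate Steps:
Function('U')(H) = Add(1, H)
W = -6942
M = 20577 (M = Add(Add(-6942, 15232), 12287) = Add(8290, 12287) = 20577)
Mul(Add(35221, -90), Pow(Add(M, Function('U')(7)), -1)) = Mul(Add(35221, -90), Pow(Add(20577, Add(1, 7)), -1)) = Mul(35131, Pow(Add(20577, 8), -1)) = Mul(35131, Pow(20585, -1)) = Mul(35131, Rational(1, 20585)) = Rational(35131, 20585)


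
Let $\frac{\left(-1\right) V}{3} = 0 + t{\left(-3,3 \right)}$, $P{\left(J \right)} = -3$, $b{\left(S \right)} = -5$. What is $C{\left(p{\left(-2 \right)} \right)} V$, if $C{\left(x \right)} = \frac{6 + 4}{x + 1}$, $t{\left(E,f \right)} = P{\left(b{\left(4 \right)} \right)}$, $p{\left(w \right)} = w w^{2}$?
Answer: $- \frac{90}{7} \approx -12.857$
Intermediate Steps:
$p{\left(w \right)} = w^{3}$
$t{\left(E,f \right)} = -3$
$C{\left(x \right)} = \frac{10}{1 + x}$
$V = 9$ ($V = - 3 \left(0 - 3\right) = \left(-3\right) \left(-3\right) = 9$)
$C{\left(p{\left(-2 \right)} \right)} V = \frac{10}{1 + \left(-2\right)^{3}} \cdot 9 = \frac{10}{1 - 8} \cdot 9 = \frac{10}{-7} \cdot 9 = 10 \left(- \frac{1}{7}\right) 9 = \left(- \frac{10}{7}\right) 9 = - \frac{90}{7}$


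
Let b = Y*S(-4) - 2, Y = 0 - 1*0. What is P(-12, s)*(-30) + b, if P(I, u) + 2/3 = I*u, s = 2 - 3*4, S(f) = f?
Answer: -3582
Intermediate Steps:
Y = 0 (Y = 0 + 0 = 0)
s = -10 (s = 2 - 12 = -10)
P(I, u) = -⅔ + I*u
b = -2 (b = 0*(-4) - 2 = 0 - 2 = -2)
P(-12, s)*(-30) + b = (-⅔ - 12*(-10))*(-30) - 2 = (-⅔ + 120)*(-30) - 2 = (358/3)*(-30) - 2 = -3580 - 2 = -3582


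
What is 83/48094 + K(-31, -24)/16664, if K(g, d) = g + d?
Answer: -631029/400719208 ≈ -0.0015747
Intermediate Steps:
K(g, d) = d + g
83/48094 + K(-31, -24)/16664 = 83/48094 + (-24 - 31)/16664 = 83*(1/48094) - 55*1/16664 = 83/48094 - 55/16664 = -631029/400719208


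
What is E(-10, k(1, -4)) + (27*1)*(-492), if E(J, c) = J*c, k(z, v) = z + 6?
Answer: -13354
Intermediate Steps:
k(z, v) = 6 + z
E(-10, k(1, -4)) + (27*1)*(-492) = -10*(6 + 1) + (27*1)*(-492) = -10*7 + 27*(-492) = -70 - 13284 = -13354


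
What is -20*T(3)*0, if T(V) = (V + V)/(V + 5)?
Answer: 0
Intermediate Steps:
T(V) = 2*V/(5 + V) (T(V) = (2*V)/(5 + V) = 2*V/(5 + V))
-20*T(3)*0 = -40*3/(5 + 3)*0 = -40*3/8*0 = -20*¾*0 = -15*0 = 0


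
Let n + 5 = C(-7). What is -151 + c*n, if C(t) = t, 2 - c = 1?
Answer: -163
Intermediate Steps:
c = 1 (c = 2 - 1*1 = 2 - 1 = 1)
n = -12 (n = -5 - 7 = -12)
-151 + c*n = -151 + 1*(-12) = -151 - 12 = -163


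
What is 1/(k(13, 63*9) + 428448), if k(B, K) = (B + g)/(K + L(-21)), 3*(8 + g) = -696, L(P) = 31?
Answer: 598/256211677 ≈ 2.3340e-6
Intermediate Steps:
g = -240 (g = -8 + (⅓)*(-696) = -8 - 232 = -240)
k(B, K) = (-240 + B)/(31 + K) (k(B, K) = (B - 240)/(K + 31) = (-240 + B)/(31 + K))
1/(k(13, 63*9) + 428448) = 1/((-240 + 13)/(31 + 63*9) + 428448) = 1/(-227/(31 + 567) + 428448) = 1/(-227/598 + 428448) = 1/(256211677/598) = 598/256211677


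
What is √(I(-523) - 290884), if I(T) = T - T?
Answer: 22*I*√601 ≈ 539.34*I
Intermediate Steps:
I(T) = 0
√(I(-523) - 290884) = √(0 - 290884) = √(-290884) = 22*I*√601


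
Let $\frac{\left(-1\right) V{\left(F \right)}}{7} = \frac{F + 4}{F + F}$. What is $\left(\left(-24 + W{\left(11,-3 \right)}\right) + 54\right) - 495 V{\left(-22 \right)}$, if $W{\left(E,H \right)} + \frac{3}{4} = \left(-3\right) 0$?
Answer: $\frac{5787}{4} \approx 1446.8$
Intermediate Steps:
$V{\left(F \right)} = - \frac{7 \left(4 + F\right)}{2 F}$ ($V{\left(F \right)} = - 7 \frac{F + 4}{F + F} = - 7 \frac{4 + F}{2 F} = - \frac{7 \left(4 + F\right)}{2 F}$)
$W{\left(E,H \right)} = - \frac{3}{4}$ ($W{\left(E,H \right)} = - \frac{3}{4} - 0 = - \frac{3}{4} + 0 = - \frac{3}{4}$)
$\left(\left(-24 + W{\left(11,-3 \right)}\right) + 54\right) - 495 V{\left(-22 \right)} = \left(\left(-24 - \frac{3}{4}\right) + 54\right) - 495 \left(- \frac{7}{2} - \frac{14}{-22}\right) = \left(- \frac{99}{4} + 54\right) - 495 \left(- \frac{7}{2} - - \frac{7}{11}\right) = \frac{117}{4} - 495 \left(- \frac{7}{2} + \frac{7}{11}\right) = \frac{117}{4} - - \frac{2835}{2} = \frac{117}{4} + \frac{2835}{2} = \frac{5787}{4}$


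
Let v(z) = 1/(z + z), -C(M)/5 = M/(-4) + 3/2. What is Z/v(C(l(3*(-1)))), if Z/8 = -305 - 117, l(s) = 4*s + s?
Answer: 177240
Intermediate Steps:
l(s) = 5*s
C(M) = -15/2 + 5*M/4 (C(M) = -5*(M/(-4) + 3/2) = -5*(M*(-¼) + 3*(½)) = -5*(-M/4 + 3/2) = -5*(3/2 - M/4) = -15/2 + 5*M/4)
v(z) = 1/(2*z)
Z = -3376 (Z = 8*(-305 - 117) = 8*(-422) = -3376)
Z/v(C(l(3*(-1)))) = -3376/(1/(2*(-15/2 + 5*(5*(3*(-1)))/4))) = -3376/(1/(2*(-15/2 + 5*(5*(-3))/4))) = -3376/(1/(2*(-15/2 + (5/4)*(-15)))) = -3376/(1/(2*(-15/2 - 75/4))) = -3376/(1/(2*(-105/4))) = -3376/((½)*(-4/105)) = -3376/(-2/105) = -3376*(-105/2) = 177240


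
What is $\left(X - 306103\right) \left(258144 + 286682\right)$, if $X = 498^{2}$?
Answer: $-31653845774$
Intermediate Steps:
$X = 248004$
$\left(X - 306103\right) \left(258144 + 286682\right) = \left(248004 - 306103\right) \left(258144 + 286682\right) = \left(-58099\right) 544826 = -31653845774$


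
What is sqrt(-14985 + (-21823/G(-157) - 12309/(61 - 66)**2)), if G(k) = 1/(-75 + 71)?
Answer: sqrt(1795366)/5 ≈ 267.98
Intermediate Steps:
G(k) = -1/4 (G(k) = 1/(-4) = -1/4)
sqrt(-14985 + (-21823/G(-157) - 12309/(61 - 66)**2)) = sqrt(-14985 + (-21823/(-1/4) - 12309/(61 - 66)**2)) = sqrt(-14985 + (-21823*(-4) - 12309/((-5)**2))) = sqrt(-14985 + (87292 - 12309/25)) = sqrt(-14985 + 2169991/25) = sqrt(1795366/25) = sqrt(1795366)/5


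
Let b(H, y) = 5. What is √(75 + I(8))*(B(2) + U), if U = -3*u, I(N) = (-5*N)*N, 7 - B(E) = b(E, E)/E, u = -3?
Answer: 189*I*√5/2 ≈ 211.31*I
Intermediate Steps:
B(E) = 7 - 5/E
I(N) = -5*N²
U = 9 (U = -3*(-3) = 9)
√(75 + I(8))*(B(2) + U) = √(75 - 5*8²)*((7 - 5/2) + 9) = √(75 - 5*64)*((7 - 5*½) + 9) = √(75 - 320)*((7 - 5/2) + 9) = √(-245)*(9/2 + 9) = (7*I*√5)*(27/2) = 189*I*√5/2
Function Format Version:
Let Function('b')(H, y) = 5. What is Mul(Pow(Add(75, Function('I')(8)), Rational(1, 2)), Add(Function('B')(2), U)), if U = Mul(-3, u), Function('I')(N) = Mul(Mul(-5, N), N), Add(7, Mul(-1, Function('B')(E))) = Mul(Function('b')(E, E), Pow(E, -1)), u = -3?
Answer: Mul(Rational(189, 2), I, Pow(5, Rational(1, 2))) ≈ Mul(211.31, I)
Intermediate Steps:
Function('B')(E) = Add(7, Mul(-5, Pow(E, -1))) (Function('B')(E) = Add(7, Mul(-1, Mul(5, Pow(E, -1)))) = Add(7, Mul(-5, Pow(E, -1))))
Function('I')(N) = Mul(-5, Pow(N, 2))
U = 9 (U = Mul(-3, -3) = 9)
Mul(Pow(Add(75, Function('I')(8)), Rational(1, 2)), Add(Function('B')(2), U)) = Mul(Pow(Add(75, Mul(-5, Pow(8, 2))), Rational(1, 2)), Add(Add(7, Mul(-5, Pow(2, -1))), 9)) = Mul(Pow(Add(75, Mul(-5, 64)), Rational(1, 2)), Add(Add(7, Mul(-5, Rational(1, 2))), 9)) = Mul(Pow(Add(75, -320), Rational(1, 2)), Add(Add(7, Rational(-5, 2)), 9)) = Mul(Pow(-245, Rational(1, 2)), Add(Rational(9, 2), 9)) = Mul(Mul(7, I, Pow(5, Rational(1, 2))), Rational(27, 2)) = Mul(Rational(189, 2), I, Pow(5, Rational(1, 2)))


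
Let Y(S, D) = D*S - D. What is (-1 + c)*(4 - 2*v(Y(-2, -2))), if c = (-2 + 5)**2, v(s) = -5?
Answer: 112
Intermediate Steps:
Y(S, D) = -D + D*S
c = 9 (c = 3**2 = 9)
(-1 + c)*(4 - 2*v(Y(-2, -2))) = (-1 + 9)*(4 - 2*(-5)) = 8*(4 + 10) = 8*14 = 112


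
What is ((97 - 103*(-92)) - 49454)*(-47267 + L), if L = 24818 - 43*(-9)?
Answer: 879854622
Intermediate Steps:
L = 25205 (L = 24818 + 387 = 25205)
((97 - 103*(-92)) - 49454)*(-47267 + L) = ((97 - 103*(-92)) - 49454)*(-47267 + 25205) = ((97 + 9476) - 49454)*(-22062) = (9573 - 49454)*(-22062) = -39881*(-22062) = 879854622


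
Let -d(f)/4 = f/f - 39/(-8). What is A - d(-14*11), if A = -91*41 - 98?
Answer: -7611/2 ≈ -3805.5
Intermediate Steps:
d(f) = -47/2 (d(f) = -4*(f/f - 39/(-8)) = -4*(1 - 39*(-1/8)) = -4*(1 + 39/8) = -4*47/8 = -47/2)
A = -3829 (A = -3731 - 98 = -3829)
A - d(-14*11) = -3829 - 1*(-47/2) = -3829 + 47/2 = -7611/2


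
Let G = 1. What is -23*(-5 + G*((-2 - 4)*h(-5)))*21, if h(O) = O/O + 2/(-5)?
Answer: 20769/5 ≈ 4153.8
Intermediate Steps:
h(O) = ⅗ (h(O) = 1 + 2*(-⅕) = 1 - ⅖ = ⅗)
-23*(-5 + G*((-2 - 4)*h(-5)))*21 = -23*(-5 + 1*((-2 - 4)*(⅗)))*21 = -23*(-5 + 1*(-6*⅗))*21 = -23*(-5 + 1*(-18/5))*21 = -23*(-5 - 18/5)*21 = -23*(-43/5)*21 = (989/5)*21 = 20769/5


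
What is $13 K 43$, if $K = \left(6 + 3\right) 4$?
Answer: $20124$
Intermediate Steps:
$K = 36$ ($K = 9 \cdot 4 = 36$)
$13 K 43 = 13 \cdot 36 \cdot 43 = 468 \cdot 43 = 20124$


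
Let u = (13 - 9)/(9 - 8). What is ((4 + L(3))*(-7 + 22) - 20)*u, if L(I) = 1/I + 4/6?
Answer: 220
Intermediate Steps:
L(I) = ⅔ + 1/I (L(I) = 1/I + 4*(⅙) = 1/I + ⅔ = ⅔ + 1/I)
u = 4 (u = 4/1 = 4*1 = 4)
((4 + L(3))*(-7 + 22) - 20)*u = ((4 + (⅔ + 1/3))*(-7 + 22) - 20)*4 = ((4 + (⅔ + ⅓))*15 - 20)*4 = ((4 + 1)*15 - 20)*4 = (5*15 - 20)*4 = (75 - 20)*4 = 55*4 = 220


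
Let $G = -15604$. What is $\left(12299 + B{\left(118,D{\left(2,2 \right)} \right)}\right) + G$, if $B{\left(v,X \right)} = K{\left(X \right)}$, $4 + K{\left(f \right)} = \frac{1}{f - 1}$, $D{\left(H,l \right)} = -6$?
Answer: $- \frac{23164}{7} \approx -3309.1$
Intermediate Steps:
$K{\left(f \right)} = -4 + \frac{1}{-1 + f}$ ($K{\left(f \right)} = -4 + \frac{1}{f - 1} = -4 + \frac{1}{-1 + f}$)
$B{\left(v,X \right)} = \frac{5 - 4 X}{-1 + X}$
$\left(12299 + B{\left(118,D{\left(2,2 \right)} \right)}\right) + G = \left(12299 + \frac{5 - -24}{-1 - 6}\right) - 15604 = \left(12299 + \frac{5 + 24}{-7}\right) - 15604 = \left(12299 - \frac{29}{7}\right) - 15604 = \frac{86064}{7} - 15604 = - \frac{23164}{7}$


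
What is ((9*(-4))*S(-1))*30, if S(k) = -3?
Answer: 3240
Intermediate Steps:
((9*(-4))*S(-1))*30 = ((9*(-4))*(-3))*30 = -36*(-3)*30 = 108*30 = 3240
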